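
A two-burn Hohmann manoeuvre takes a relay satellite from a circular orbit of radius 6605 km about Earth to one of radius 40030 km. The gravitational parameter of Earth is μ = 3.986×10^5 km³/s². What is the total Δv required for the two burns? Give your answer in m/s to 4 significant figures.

Δv = 3886 m/s

Semi-major axis of the transfer orbit: a_t = (6605 + 40030)/2 = 23317.5 km.
Circular speed at r₁: v₁ = √(μ/r₁) = √(3.986×10^5/6605) = 7.76841 km/s.
Transfer-orbit speed at r₁ (v² = μ(2/r − 1/a)): v_p = √[μ(2/r₁ − 1/a_t)] = 10.1785 km/s.
First burn Δv₁ = |v_p − v₁| = 2.410 km/s.
At r₂, v₂ = √(μ/r₂) = 3.1556 km/s.
Transfer-orbit speed at r₂: v_a = √[μ(2/r₂ − 1/a_t)] = 1.6795 km/s.
Second burn Δv₂ = |v₂ − v_a| = 1.476 km/s.
Total Δv = Δv₁ + Δv₂ = 3.886 km/s.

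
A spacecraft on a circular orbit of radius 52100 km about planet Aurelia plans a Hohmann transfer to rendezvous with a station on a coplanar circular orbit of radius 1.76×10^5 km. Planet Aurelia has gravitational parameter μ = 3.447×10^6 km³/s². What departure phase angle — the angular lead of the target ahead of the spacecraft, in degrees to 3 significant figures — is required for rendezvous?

Semi-major axis of the transfer orbit: a_t = (52100 + 1.760×10^5)/2 = 1.1405×10^5 km.
Transfer time t = π√(a_t³/μ) = 65174 s.
Target angular speed ω₂ = √(μ/r₂³) = 2.5145×10^-5 rad/s.
Angle swept by the target during transfer: ω₂·t = 1.6388 rad = 93.90°.
The spacecraft traverses 180° on the transfer ellipse, so the target must lead by 180° − 93.90° = 86.1°.

φ = 86.1°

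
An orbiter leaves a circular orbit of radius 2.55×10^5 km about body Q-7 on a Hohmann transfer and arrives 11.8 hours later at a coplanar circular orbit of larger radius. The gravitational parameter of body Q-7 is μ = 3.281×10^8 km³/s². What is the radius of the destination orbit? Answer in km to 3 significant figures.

Transfer time t = 11.8 hours = 42480 s, and t = π√(a_t³/μ).
So a_t = (μ t²/π²)^(1/3) = (3.281×10^8 × (42480)² / π²)^(1/3) = 3.9146×10^5 km.
Since a_t = (r₁ + r₂)/2, r₂ = 2a_t − r₁ = 2×3.9146×10^5 − 2.550×10^5 = 5.2792×10^5 km.

r₂ = 5.28×10^5 km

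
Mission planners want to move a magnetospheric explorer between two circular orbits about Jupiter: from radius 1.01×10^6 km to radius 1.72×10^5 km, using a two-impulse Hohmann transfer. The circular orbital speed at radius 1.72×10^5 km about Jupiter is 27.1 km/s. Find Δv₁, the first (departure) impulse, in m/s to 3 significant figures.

From the circular-orbit relation v² = μ/r at r = 1.72×10^5 km: μ = v²r = (27.1)² × 1.72×10^5 = 1.26319×10^8 km³/s².
Semi-major axis of the transfer orbit: a_t = (1.010×10^6 + 1.720×10^5)/2 = 5.910×10^5 km.
Circular speed at r = 1.010×10^6 km: v_c = √(μ/r) = 11.183 km/s.
Vis-viva on the transfer ellipse at r = 1.010×10^6 km gives v_t = √[μ(2/r − 1/a_t)] = 6.0331 km/s.
Δv₁ = |v_t − v_c| = |6.0331 − 11.183| = 5.150 km/s.

Δv₁ = 5150 m/s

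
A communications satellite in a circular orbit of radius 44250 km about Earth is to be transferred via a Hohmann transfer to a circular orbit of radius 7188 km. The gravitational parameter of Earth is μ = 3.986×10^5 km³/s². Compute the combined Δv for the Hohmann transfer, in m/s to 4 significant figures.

The Hohmann ellipse has a_t = (r₁ + r₂)/2 = 25719 km.
Circular speed at r₁: v₁ = √(μ/r₁) = √(3.986×10^5/44250) = 3.0013 km/s.
On the transfer ellipse at r₁, v² = μ(2/r − 1/a) gives v_a = √[μ(2/r₁ − 1/a_t)] = 1.5867 km/s.
First burn Δv₁ = |v_a − v₁| = 1.415 km/s.
Circular speed at r₂: v₂ = √(μ/r₂) = 7.447 km/s.
Transfer-orbit speed at r₂: v_p = √[μ(2/r₂ − 1/a_t)] = 9.768 km/s.
Second burn Δv₂ = |v₂ − v_p| = 2.321 km/s.
Total Δv = Δv₁ + Δv₂ = 3.736 km/s.

Δv = 3736 m/s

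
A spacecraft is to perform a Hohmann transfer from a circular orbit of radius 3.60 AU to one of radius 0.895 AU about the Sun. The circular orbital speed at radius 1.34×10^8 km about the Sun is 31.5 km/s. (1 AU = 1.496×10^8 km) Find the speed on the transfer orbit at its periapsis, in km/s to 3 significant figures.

From the circular-orbit relation v² = μ/r at r = 1.34×10^8 km: μ = v²r = (31.5)² × 1.34×10^8 = 1.32962×10^11 km³/s².
In km: r₁ = 3.60 × 1.496×10^8 = 5.3856×10^8 km; r₂ = 0.895 × 1.496×10^8 = 1.33892×10^8 km.
The Hohmann ellipse has a_t = (r₁ + r₂)/2 = 3.36226×10^8 km.
At periapsis, r = 1.33892×10^8 km.
Applying v² = μ(2/r − 1/a_t): v = 39.88 km/s.

v = 39.9 km/s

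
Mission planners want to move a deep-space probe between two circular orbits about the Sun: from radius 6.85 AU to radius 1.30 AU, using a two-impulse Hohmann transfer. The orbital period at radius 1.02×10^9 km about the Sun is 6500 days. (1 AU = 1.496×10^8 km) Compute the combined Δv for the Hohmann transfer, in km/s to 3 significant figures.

Δv = 12.7 km/s

From Kepler's third law T² = 4π²r³/μ at r = 1.02×10^9 km, T = 6500 days = 6500 × 86400 s = 5.616×10^8 s: μ = 4π²r³/T² = 1.32833×10^11 km³/s².
In km: r₁ = 6.85 × 1.496×10^8 = 1.02476×10^9 km; r₂ = 1.30 × 1.496×10^8 = 1.9448×10^8 km.
Semi-major axis of the transfer orbit: a_t = (1.02476×10^9 + 1.9448×10^8)/2 = 6.0962×10^8 km.
At r₁ the circular-orbit speed is v₁ = √(μ/r₁) = 11.38523 km/s.
Transfer-orbit speed at r₁ (vis-viva): v_a = √[μ(2/r₁ − 1/a_t)] = 6.430575 km/s.
First burn Δv₁ = |v_a − v₁| = 4.9547 km/s.
At r₂, v₂ = √(μ/r₂) = 26.1346 km/s.
Transfer-orbit speed at r₂: v_p = √[μ(2/r₂ − 1/a_t)] = 33.8842 km/s.
Second burn Δv₂ = |v₂ − v_p| = 7.7496 km/s.
Total Δv = Δv₁ + Δv₂ = 12.70 km/s.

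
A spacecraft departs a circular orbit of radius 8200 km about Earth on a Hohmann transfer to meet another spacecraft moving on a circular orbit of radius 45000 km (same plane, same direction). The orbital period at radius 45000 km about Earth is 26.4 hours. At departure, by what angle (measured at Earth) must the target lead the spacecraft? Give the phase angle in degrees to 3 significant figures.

From Kepler's third law T² = 4π²r³/μ at r = 45000 km, T = 26.4 hours = 26.4 × 3600 s = 95040 s: μ = 4π²r³/T² = 3.98276×10^5 km³/s².
Semi-major axis of the transfer orbit: a_t = (8200 + 45000)/2 = 26600 km.
The half-period of the transfer ellipse is t = π√(a_t³/μ) = 21596.3 s.
Target angular speed ω₂ = √(μ/r₂³) = 6.61110×10^-5 rad/s.
Angle swept by the target during transfer: ω₂·t = 1.42775 rad = 81.80°.
Arrival is 180° from departure on the ellipse, so φ = 180° − 81.80° = 98.2°.

φ = 98.2°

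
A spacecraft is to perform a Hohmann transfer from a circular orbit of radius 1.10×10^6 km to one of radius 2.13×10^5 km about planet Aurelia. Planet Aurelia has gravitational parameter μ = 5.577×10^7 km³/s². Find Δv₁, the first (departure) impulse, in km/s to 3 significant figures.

The Hohmann ellipse has a_t = (r₁ + r₂)/2 = 6.565×10^5 km.
On the circular orbit at r = 1.100×10^6 km, v_c = √(μ/r) = 7.1204 km/s.
Transfer-orbit speed at the same r (vis-viva, a = a_t): v_t = √[μ(2/r − 1/a_t)] = 4.0558 km/s.
Δv₁ = |v_t − v_c| = |4.0558 − 7.1204| = 3.065 km/s.

Δv₁ = 3.06 km/s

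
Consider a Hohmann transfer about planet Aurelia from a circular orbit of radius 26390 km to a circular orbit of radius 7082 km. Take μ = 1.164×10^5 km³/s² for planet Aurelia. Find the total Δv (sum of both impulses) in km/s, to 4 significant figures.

Semi-major axis of the transfer orbit: a_t = (26390 + 7082)/2 = 16736 km.
Circular speed at r₁: v₁ = √(μ/r₁) = √(1.164×10^5/26390) = 2.100 km/s.
On the transfer ellipse at r₁, vis-viva gives v_a = √[μ(2/r₁ − 1/a_t)] = 1.366 km/s.
First burn Δv₁ = |v_a − v₁| = 0.7340 km/s.
Circular speed at r₂: v₂ = √(μ/r₂) = 4.054 km/s.
Transfer-orbit speed at r₂: v_p = √[μ(2/r₂ − 1/a_t)] = 5.091 km/s.
Second burn Δv₂ = |v₂ − v_p| = 1.037 km/s.
Total Δv = Δv₁ + Δv₂ = 1.771 km/s.

Δv = 1.771 km/s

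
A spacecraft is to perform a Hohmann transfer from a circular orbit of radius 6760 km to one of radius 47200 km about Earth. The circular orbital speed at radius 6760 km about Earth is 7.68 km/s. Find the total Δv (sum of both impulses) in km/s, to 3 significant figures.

From the circular-orbit relation v² = μ/r at r = 6760 km: μ = v²r = (7.68)² × 6760 = 3.98721×10^5 km³/s².
Transfer-ellipse semi-major axis a_t = (r₁ + r₂)/2 = (6760 + 47200)/2 = 26980 km.
Circular speed at r₁: v₁ = √(μ/r₁) = √(3.98721×10^5/6760) = 7.6800 km/s.
Transfer-orbit speed at r₁ (vis-viva equation): v_p = √[μ(2/r₁ − 1/a_t)] = 10.158 km/s.
First burn Δv₁ = |v_p − v₁| = 2.478 km/s.
At r₂, v₂ = √(μ/r₂) = 2.9065 km/s.
Transfer-orbit speed at r₂: v_a = √[μ(2/r₂ − 1/a_t)] = 1.4548 km/s.
Second burn Δv₂ = |v₂ − v_a| = 1.452 km/s.
Total Δv = Δv₁ + Δv₂ = 3.930 km/s.

Δv = 3.93 km/s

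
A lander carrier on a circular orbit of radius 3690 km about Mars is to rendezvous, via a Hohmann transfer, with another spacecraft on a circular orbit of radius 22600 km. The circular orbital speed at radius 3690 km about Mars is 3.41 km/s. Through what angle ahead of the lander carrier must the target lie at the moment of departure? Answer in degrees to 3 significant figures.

φ = 100°

From the circular-orbit relation v² = μ/r at r = 3690 km: μ = v²r = (3.41)² × 3690 = 42907.7 km³/s².
Semi-major axis of the transfer orbit: a_t = (3690 + 22600)/2 = 13145 km.
The half-period of the transfer ellipse is t = π√(a_t³/μ) = 22857.2 s.
Target angular speed ω₂ = √(μ/r₂³) = 6.09684×10^-5 rad/s.
Angle swept by the target during transfer: ω₂·t = 1.3936 rad = 79.85°.
The lander carrier traverses 180° on the transfer ellipse, so the target must lead by 180° − 79.85° = 100°.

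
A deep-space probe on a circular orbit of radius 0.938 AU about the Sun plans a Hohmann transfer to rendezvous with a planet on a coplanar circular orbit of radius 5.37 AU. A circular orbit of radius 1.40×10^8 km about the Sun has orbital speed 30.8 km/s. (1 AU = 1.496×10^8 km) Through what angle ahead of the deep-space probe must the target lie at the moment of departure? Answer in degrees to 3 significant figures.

φ = 99.0°

From the circular-orbit relation v² = μ/r at r = 1.40×10^8 km: μ = v²r = (30.8)² × 1.40×10^8 = 1.32810×10^11 km³/s².
In km: r₁ = 0.938 × 1.496×10^8 = 1.403248×10^8 km; r₂ = 5.37 × 1.496×10^8 = 8.03352×10^8 km.
Semi-major axis of the transfer orbit: a_t = (1.403248×10^8 + 8.03352×10^8)/2 = 4.718384×10^8 km.
Transfer time t = π√(a_t³/μ) = 8.835×10^7 s.
The target's mean motion on its circular orbit is ω₂ = √(μ/r₂³) = 1.601×10^-8 rad/s.
Angle swept by the target during transfer: ω₂·t = 1.414 rad = 81.02°.
Arrival is 180° from departure on the ellipse, so φ = 180° − 81.02° = 99.0°.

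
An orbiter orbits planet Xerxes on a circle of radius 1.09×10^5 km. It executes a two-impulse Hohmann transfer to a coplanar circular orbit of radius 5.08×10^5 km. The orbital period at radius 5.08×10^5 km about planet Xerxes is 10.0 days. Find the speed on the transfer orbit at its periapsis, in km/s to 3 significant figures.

From Kepler's third law T² = 4π²r³/μ at r = 5.08×10^5 km, T = 10.0 days = 10.0 × 86400 s = 8.640×10^5 s: μ = 4π²r³/T² = 6.93303×10^6 km³/s².
Transfer-ellipse semi-major axis a_t = (r₁ + r₂)/2 = (1.090×10^5 + 5.080×10^5)/2 = 3.085×10^5 km.
At periapsis, r = 1.090×10^5 km.
From the vis-viva equation, v = √[μ(2/r − 1/a_t)] = 10.23 km/s.

v = 10.2 km/s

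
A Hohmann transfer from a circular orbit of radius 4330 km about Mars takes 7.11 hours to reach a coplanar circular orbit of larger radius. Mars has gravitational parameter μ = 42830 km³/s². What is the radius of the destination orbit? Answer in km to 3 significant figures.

r₂ = 24000 km

Transfer time t = 7.11 hours = 25596 s, and t = π√(a_t³/μ).
So a_t = (μ t²/π²)^(1/3) = (42830 × (25596)² / π²)^(1/3) = 14167 km.
Since a_t = (r₁ + r₂)/2, r₂ = 2a_t − r₁ = 2×14167 − 4330 = 24004 km.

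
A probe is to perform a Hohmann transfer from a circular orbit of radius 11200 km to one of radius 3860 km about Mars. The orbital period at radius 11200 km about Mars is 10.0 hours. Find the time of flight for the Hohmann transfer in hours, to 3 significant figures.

From Kepler's third law T² = 4π²r³/μ at r = 11200 km, T = 10.0 hours = 10.0 × 3600 s = 36000 s: μ = 4π²r³/T² = 42796.6 km³/s².
Semi-major axis of the transfer orbit: a_t = (11200 + 3860)/2 = 7530 km.
Transfer time t = π√(a_t³/μ) = π√((7530)³ / 42796.6) = 9923 s.
Converting: 9923 s ÷ 3600 s/hour = 2.76 hours.

t = 2.76 hours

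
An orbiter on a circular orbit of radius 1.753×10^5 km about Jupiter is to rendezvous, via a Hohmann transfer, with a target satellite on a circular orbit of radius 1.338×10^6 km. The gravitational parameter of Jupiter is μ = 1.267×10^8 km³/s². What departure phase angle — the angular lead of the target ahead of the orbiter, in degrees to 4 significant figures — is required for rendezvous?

The Hohmann ellipse has a_t = (r₁ + r₂)/2 = 7.5665×10^5 km.
The half-period of the transfer ellipse is t = π√(a_t³/μ) = 1.837×10^5 s.
Target angular speed ω₂ = √(μ/r₂³) = 7.273×10^-6 rad/s.
Angle swept by the target during transfer: ω₂·t = 1.336 rad = 76.547°.
Arrival is 180° from departure on the ellipse, so φ = 180° − 76.547° = 103.5°.

φ = 103.5°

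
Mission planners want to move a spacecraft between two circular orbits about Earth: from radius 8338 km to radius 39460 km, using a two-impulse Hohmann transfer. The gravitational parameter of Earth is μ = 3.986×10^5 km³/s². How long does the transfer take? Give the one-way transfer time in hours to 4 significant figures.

t = 5.107 hours

Transfer-ellipse semi-major axis a_t = (r₁ + r₂)/2 = (8338 + 39460)/2 = 23899 km.
Half the transfer-orbit period gives t = π√(a_t³/μ) = 18384 s.
Converting: 18384 s ÷ 3600 s/hour = 5.107 hours.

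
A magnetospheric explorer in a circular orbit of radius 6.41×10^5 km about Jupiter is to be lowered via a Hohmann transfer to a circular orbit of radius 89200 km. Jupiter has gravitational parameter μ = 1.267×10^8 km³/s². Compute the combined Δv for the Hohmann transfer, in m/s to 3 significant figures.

Δv = 19400 m/s

Transfer-ellipse semi-major axis a_t = (r₁ + r₂)/2 = (6.410×10^5 + 89200)/2 = 3.651×10^5 km.
At r₁ the circular-orbit speed is v₁ = √(μ/r₁) = 14.059 km/s.
On the transfer ellipse at r₁, vis-viva equation gives v_a = √[μ(2/r₁ − 1/a_t)] = 6.9492 km/s.
First burn Δv₁ = |v_a − v₁| = 7.110 km/s.
At r₂, v₂ = √(μ/r₂) = 37.69 km/s.
Transfer-orbit speed at r₂: v_p = √[μ(2/r₂ − 1/a_t)] = 49.94 km/s.
Second burn Δv₂ = |v₂ − v_p| = 12.25 km/s.
Total Δv = Δv₁ + Δv₂ = 19.36 km/s.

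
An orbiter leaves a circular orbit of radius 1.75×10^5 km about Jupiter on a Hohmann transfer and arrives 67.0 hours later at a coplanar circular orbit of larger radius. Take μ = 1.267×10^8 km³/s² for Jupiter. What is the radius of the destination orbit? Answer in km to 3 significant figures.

Transfer time t = 67.0 hours = 2.412×10^5 s, and t = π√(a_t³/μ).
So a_t = (μ t²/π²)^(1/3) = (1.267×10^8 × (2.412×10^5)² / π²)^(1/3) = 9.0729×10^5 km.
Since a_t = (r₁ + r₂)/2, r₂ = 2a_t − r₁ = 2×9.0729×10^5 − 1.750×10^5 = 1.63958×10^6 km.

r₂ = 1.64×10^6 km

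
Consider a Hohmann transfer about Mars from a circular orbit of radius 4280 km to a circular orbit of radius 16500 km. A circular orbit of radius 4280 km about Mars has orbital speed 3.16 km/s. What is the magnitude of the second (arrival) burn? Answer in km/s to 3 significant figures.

From the circular-orbit relation v² = μ/r at r = 4280 km: μ = v²r = (3.16)² × 4280 = 42738.4 km³/s².
Transfer-ellipse semi-major axis a_t = (r₁ + r₂)/2 = (4280 + 16500)/2 = 10390 km.
Circular speed at r = 16500 km: v_c = √(μ/r) = 1.60941 km/s.
Transfer-orbit speed at the same r (vis-viva, a = a_t): v_t = √[μ(2/r − 1/a_t)] = 1.03295 km/s.
Δv₂ = |v_t − v_c| = |1.03295 − 1.60941| = 0.5765 km/s.

Δv₂ = 0.576 km/s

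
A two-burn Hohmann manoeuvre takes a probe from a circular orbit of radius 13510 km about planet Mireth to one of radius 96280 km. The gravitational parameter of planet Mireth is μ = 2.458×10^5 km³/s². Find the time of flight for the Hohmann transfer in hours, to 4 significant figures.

t = 22.64 hours

The Hohmann ellipse has a_t = (r₁ + r₂)/2 = 54895 km.
By Kepler's third law the transfer-orbit period is T = 2π√(a_t³/μ), so t = T/2 = 81500 s.
Converting: 81500 s ÷ 3600 s/hour = 22.64 hours.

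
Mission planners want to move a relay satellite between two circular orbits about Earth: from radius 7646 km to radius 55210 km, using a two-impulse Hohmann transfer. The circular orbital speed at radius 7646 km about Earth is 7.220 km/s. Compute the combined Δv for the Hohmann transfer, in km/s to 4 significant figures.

Δv = 3.711 km/s

From the circular-orbit relation v² = μ/r at r = 7646 km: μ = v²r = (7.220)² × 7646 = 3.98574×10^5 km³/s².
Transfer-ellipse semi-major axis a_t = (r₁ + r₂)/2 = (7646 + 55210)/2 = 31428 km.
At r₁ the circular-orbit speed is v₁ = √(μ/r₁) = 7.220 km/s.
Transfer-orbit speed at r₁ (v² = μ(2/r − 1/a)): v_p = √[μ(2/r₁ − 1/a_t)] = 9.569 km/s.
First burn Δv₁ = |v_p − v₁| = 2.349 km/s.
At r₂, v₂ = √(μ/r₂) = 2.687 km/s.
Transfer-orbit speed at r₂: v_a = √[μ(2/r₂ − 1/a_t)] = 1.325 km/s.
Second burn Δv₂ = |v₂ − v_a| = 1.362 km/s.
Total Δv = Δv₁ + Δv₂ = 3.711 km/s.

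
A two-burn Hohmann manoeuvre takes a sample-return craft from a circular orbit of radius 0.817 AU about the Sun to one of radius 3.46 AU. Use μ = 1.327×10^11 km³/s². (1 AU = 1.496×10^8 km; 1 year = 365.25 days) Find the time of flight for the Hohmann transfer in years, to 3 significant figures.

t = 1.56 years

In km: r₁ = 0.817 × 1.496×10^8 = 1.222232×10^8 km; r₂ = 3.46 × 1.496×10^8 = 5.17616×10^8 km.
Transfer-ellipse semi-major axis a_t = (r₁ + r₂)/2 = (1.222232×10^8 + 5.17616×10^8)/2 = 3.199196×10^8 km.
By Kepler's third law the transfer-orbit period is T = 2π√(a_t³/μ), so t = T/2 = 4.935×10^7 s.
Converting: 4.935×10^7 s ÷ 3.15576×10^7 s/year (365.25 × 86400) = 1.56 years.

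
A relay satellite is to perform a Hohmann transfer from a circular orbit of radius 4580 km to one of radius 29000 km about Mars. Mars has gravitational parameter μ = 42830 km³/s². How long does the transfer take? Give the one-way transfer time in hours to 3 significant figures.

The Hohmann ellipse has a_t = (r₁ + r₂)/2 = 16790 km.
Transfer time t = π√(a_t³/μ) = π√((16790)³ / 42830) = 33026 s.
Converting: 33026 s ÷ 3600 s/hour = 9.17 hours.

t = 9.17 hours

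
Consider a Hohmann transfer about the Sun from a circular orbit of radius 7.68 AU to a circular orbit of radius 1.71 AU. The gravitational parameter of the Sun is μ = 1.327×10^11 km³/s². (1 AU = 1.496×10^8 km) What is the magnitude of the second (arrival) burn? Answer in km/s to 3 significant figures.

Δv₂ = 6.35 km/s

In km: r₁ = 7.68 × 1.496×10^8 = 1.148928×10^9 km; r₂ = 1.71 × 1.496×10^8 = 2.55816×10^8 km.
The Hohmann ellipse has a_t = (r₁ + r₂)/2 = 7.02372×10^8 km.
On the circular orbit at r = 2.55816×10^8 km, v_c = √(μ/r) = 22.776 km/s.
Transfer-orbit speed at the same r (vis-viva, a = a_t): v_t = √[μ(2/r − 1/a_t)] = 29.130 km/s.
Δv₂ = |v_t − v_c| = |29.130 − 22.776| = 6.354 km/s.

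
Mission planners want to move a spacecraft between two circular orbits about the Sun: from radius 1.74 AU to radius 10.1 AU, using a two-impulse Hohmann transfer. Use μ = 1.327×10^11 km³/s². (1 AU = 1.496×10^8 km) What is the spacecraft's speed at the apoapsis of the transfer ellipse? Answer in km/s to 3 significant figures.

v = 5.08 km/s

In km: r₁ = 1.74 × 1.496×10^8 = 2.60304×10^8 km; r₂ = 10.1 × 1.496×10^8 = 1.51096×10^9 km.
Semi-major axis of the transfer orbit: a_t = (2.60304×10^8 + 1.51096×10^9)/2 = 8.85632×10^8 km.
At apoapsis, r = 1.51096×10^9 km.
Applying v² = μ(2/r − 1/a_t): v = 5.081 km/s.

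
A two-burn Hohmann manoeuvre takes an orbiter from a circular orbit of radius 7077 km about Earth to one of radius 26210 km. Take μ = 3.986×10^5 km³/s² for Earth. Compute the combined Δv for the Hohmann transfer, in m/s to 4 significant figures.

Δv = 3270 m/s

Semi-major axis of the transfer orbit: a_t = (7077 + 26210)/2 = 16643.5 km.
Circular speed at r₁: v₁ = √(μ/r₁) = √(3.986×10^5/7077) = 7.505 km/s.
On the transfer ellipse at r₁, v² = μ(2/r − 1/a) gives v_p = √[μ(2/r₁ − 1/a_t)] = 9.418 km/s.
First burn Δv₁ = |v_p − v₁| = 1.913 km/s.
At r₂, v₂ = √(μ/r₂) = 3.900 km/s.
Transfer-orbit speed at r₂: v_a = √[μ(2/r₂ − 1/a_t)] = 2.543 km/s.
Second burn Δv₂ = |v₂ − v_a| = 1.357 km/s.
Total Δv = Δv₁ + Δv₂ = 3.270 km/s.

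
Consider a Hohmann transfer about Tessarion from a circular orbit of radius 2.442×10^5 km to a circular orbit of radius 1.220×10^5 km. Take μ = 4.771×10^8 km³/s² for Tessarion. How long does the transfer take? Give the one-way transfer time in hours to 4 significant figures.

Semi-major axis of the transfer orbit: a_t = (2.442×10^5 + 1.220×10^5)/2 = 1.831×10^5 km.
By Kepler's third law the transfer-orbit period is T = 2π√(a_t³/μ), so t = T/2 = 11269 s.
Converting: 11269 s ÷ 3600 s/hour = 3.130 hours.

t = 3.130 hours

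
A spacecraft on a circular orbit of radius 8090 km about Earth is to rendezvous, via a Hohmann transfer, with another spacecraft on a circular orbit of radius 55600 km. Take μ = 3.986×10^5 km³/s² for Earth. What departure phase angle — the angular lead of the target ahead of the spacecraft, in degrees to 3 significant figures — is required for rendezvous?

The Hohmann ellipse has a_t = (r₁ + r₂)/2 = 31845 km.
The half-period of the transfer ellipse is t = π√(a_t³/μ) = 28277.6 s.
The target's mean motion on its circular orbit is ω₂ = √(μ/r₂³) = 4.81567×10^-5 rad/s.
Angle swept by the target during transfer: ω₂·t = 1.36176 rad = 78.02°.
The spacecraft traverses 180° on the transfer ellipse, so the target must lead by 180° − 78.02° = 102°.

φ = 102°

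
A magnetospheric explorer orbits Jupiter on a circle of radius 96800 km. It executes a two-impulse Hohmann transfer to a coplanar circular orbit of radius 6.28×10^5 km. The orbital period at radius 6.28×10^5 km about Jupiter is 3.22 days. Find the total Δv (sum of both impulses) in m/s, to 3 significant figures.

From Kepler's third law T² = 4π²r³/μ at r = 6.28×10^5 km, T = 3.22 days = 3.22 × 86400 s = 2.78208×10^5 s: μ = 4π²r³/T² = 1.26328×10^8 km³/s².
Transfer-ellipse semi-major axis a_t = (r₁ + r₂)/2 = (96800 + 6.280×10^5)/2 = 3.624×10^5 km.
At r₁ the circular-orbit speed is v₁ = √(μ/r₁) = 36.13 km/s.
On the transfer ellipse at r₁, vis-viva equation gives v_p = √[μ(2/r₁ − 1/a_t)] = 47.56 km/s.
First burn Δv₁ = |v_p − v₁| = 11.43 km/s.
At r₂, v₂ = √(μ/r₂) = 14.183 km/s.
Transfer-orbit speed at r₂: v_a = √[μ(2/r₂ − 1/a_t)] = 7.3302 km/s.
Second burn Δv₂ = |v₂ − v_a| = 6.853 km/s.
Total Δv = Δv₁ + Δv₂ = 18.28 km/s.

Δv = 18300 m/s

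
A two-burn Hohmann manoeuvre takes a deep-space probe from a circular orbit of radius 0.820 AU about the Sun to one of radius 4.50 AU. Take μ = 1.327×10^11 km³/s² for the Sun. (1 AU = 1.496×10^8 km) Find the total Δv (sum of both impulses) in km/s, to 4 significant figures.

Δv = 16.13 km/s

In km: r₁ = 0.820 × 1.496×10^8 = 1.22672×10^8 km; r₂ = 4.50 × 1.496×10^8 = 6.732×10^8 km.
Transfer-ellipse semi-major axis a_t = (r₁ + r₂)/2 = (1.22672×10^8 + 6.732×10^8)/2 = 3.97936×10^8 km.
Circular speed at r₁: v₁ = √(μ/r₁) = √(1.327×10^11/1.22672×10^8) = 32.890 km/s.
On the transfer ellipse at r₁, v² = μ(2/r − 1/a) gives v_p = √[μ(2/r₁ − 1/a_t)] = 42.779 km/s.
First burn Δv₁ = |v_p − v₁| = 9.889 km/s.
At r₂, v₂ = √(μ/r₂) = 14.04 km/s.
Transfer-orbit speed at r₂: v_a = √[μ(2/r₂ − 1/a_t)] = 7.795 km/s.
Second burn Δv₂ = |v₂ − v_a| = 6.245 km/s.
Δv = Δv₁ + Δv₂ = 9.889 + 6.245 = 16.13 km/s.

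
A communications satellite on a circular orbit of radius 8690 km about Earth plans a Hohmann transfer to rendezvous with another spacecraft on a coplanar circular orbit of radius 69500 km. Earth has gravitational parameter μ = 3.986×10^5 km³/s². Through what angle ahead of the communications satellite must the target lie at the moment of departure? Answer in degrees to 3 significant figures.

φ = 104°

Transfer-ellipse semi-major axis a_t = (r₁ + r₂)/2 = (8690 + 69500)/2 = 39095 km.
Transfer time t = π√(a_t³/μ) = 38465 s.
The target's mean motion on its circular orbit is ω₂ = √(μ/r₂³) = 3.4458×10^-5 rad/s.
Angle swept by the target during transfer: ω₂·t = 1.3254 rad = 75.94°.
The communications satellite traverses 180° on the transfer ellipse, so the target must lead by 180° − 75.94° = 104°.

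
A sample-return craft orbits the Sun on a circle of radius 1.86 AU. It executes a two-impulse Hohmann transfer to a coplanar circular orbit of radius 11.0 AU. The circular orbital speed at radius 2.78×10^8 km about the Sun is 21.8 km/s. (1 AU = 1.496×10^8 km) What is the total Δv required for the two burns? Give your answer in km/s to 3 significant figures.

From the circular-orbit relation v² = μ/r at r = 2.78×10^8 km: μ = v²r = (21.8)² × 2.78×10^8 = 1.32117×10^11 km³/s².
In km: r₁ = 1.86 × 1.496×10^8 = 2.78256×10^8 km; r₂ = 11.0 × 1.496×10^8 = 1.6456×10^9 km.
The Hohmann ellipse has a_t = (r₁ + r₂)/2 = 9.61928×10^8 km.
At r₁ the circular-orbit speed is v₁ = √(μ/r₁) = 21.79 km/s.
On the transfer ellipse at r₁, vis-viva gives v_p = √[μ(2/r₁ − 1/a_t)] = 28.50 km/s.
First burn Δv₁ = |v_p − v₁| = 6.710 km/s.
At r₂, v₂ = √(μ/r₂) = 8.960 km/s.
Transfer-orbit speed at r₂: v_a = √[μ(2/r₂ − 1/a_t)] = 4.819 km/s.
Second burn Δv₂ = |v₂ − v_a| = 4.141 km/s.
Total Δv = Δv₁ + Δv₂ = 10.85 km/s.

Δv = 10.9 km/s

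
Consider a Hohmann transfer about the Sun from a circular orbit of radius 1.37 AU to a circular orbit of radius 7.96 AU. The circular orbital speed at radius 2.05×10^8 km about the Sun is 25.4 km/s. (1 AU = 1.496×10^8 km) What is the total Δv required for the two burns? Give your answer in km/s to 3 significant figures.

Δv = 12.6 km/s

From the circular-orbit relation v² = μ/r at r = 2.05×10^8 km: μ = v²r = (25.4)² × 2.05×10^8 = 1.32258×10^11 km³/s².
In km: r₁ = 1.37 × 1.496×10^8 = 2.04952×10^8 km; r₂ = 7.96 × 1.496×10^8 = 1.190816×10^9 km.
The Hohmann ellipse has a_t = (r₁ + r₂)/2 = 6.97884×10^8 km.
Circular speed at r₁: v₁ = √(μ/r₁) = √(1.32258×10^11/2.04952×10^8) = 25.40 km/s.
On the transfer ellipse at r₁, v² = μ(2/r − 1/a) gives v_p = √[μ(2/r₁ − 1/a_t)] = 33.18 km/s.
First burn Δv₁ = |v_p − v₁| = 7.780 km/s.
Circular speed at r₂: v₂ = √(μ/r₂) = 10.539 km/s.
Transfer-orbit speed at r₂: v_a = √[μ(2/r₂ − 1/a_t)] = 5.7111 km/s.
Second burn Δv₂ = |v₂ − v_a| = 4.828 km/s.
Δv = Δv₁ + Δv₂ = 7.780 + 4.828 = 12.61 km/s.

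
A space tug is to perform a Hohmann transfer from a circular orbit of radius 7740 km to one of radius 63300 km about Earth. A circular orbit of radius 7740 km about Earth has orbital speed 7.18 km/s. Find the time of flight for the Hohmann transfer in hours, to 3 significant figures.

t = 9.25 hours

From the circular-orbit relation v² = μ/r at r = 7740 km: μ = v²r = (7.18)² × 7740 = 3.99016×10^5 km³/s².
Semi-major axis of the transfer orbit: a_t = (7740 + 63300)/2 = 35520 km.
Half the transfer-orbit period gives t = π√(a_t³/μ) = 33290 s.
Converting: 33290 s ÷ 3600 s/hour = 9.25 hours.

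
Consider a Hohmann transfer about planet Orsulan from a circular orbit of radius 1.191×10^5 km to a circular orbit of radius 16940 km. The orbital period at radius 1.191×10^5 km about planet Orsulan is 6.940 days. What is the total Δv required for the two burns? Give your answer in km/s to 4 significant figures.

From Kepler's third law T² = 4π²r³/μ at r = 1.191×10^5 km, T = 6.940 days = 6.940 × 86400 s = 5.99616×10^5 s: μ = 4π²r³/T² = 1.85502×10^5 km³/s².
Transfer-ellipse semi-major axis a_t = (r₁ + r₂)/2 = (1.191×10^5 + 16940)/2 = 68020 km.
Circular speed at r₁: v₁ = √(μ/r₁) = √(1.85502×10^5/1.191×10^5) = 1.248 km/s.
Transfer-orbit speed at r₁ (v² = μ(2/r − 1/a)): v_a = √[μ(2/r₁ − 1/a_t)] = 0.6228 km/s.
First burn Δv₁ = |v_a − v₁| = 0.6252 km/s.
Circular speed at r₂: v₂ = √(μ/r₂) = 3.309 km/s.
Transfer-orbit speed at r₂: v_p = √[μ(2/r₂ − 1/a_t)] = 4.379 km/s.
Second burn Δv₂ = |v₂ − v_p| = 1.070 km/s.
Δv = Δv₁ + Δv₂ = 0.6252 + 1.070 = 1.695 km/s.

Δv = 1.695 km/s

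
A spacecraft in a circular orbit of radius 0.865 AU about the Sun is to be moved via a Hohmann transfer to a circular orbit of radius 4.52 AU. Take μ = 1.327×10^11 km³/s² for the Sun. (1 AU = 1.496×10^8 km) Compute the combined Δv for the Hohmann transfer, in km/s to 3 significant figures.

In km: r₁ = 0.865 × 1.496×10^8 = 1.29404×10^8 km; r₂ = 4.52 × 1.496×10^8 = 6.76192×10^8 km.
Semi-major axis of the transfer orbit: a_t = (1.29404×10^8 + 6.76192×10^8)/2 = 4.02798×10^8 km.
Circular speed at r₁: v₁ = √(μ/r₁) = √(1.327×10^11/1.29404×10^8) = 32.023 km/s.
Transfer-orbit speed at r₁ (vis-viva): v_p = √[μ(2/r₁ − 1/a_t)] = 41.491 km/s.
First burn Δv₁ = |v_p − v₁| = 9.468 km/s.
At r₂, v₂ = √(μ/r₂) = 14.009 km/s.
Transfer-orbit speed at r₂: v_a = √[μ(2/r₂ − 1/a_t)] = 7.9402 km/s.
Second burn Δv₂ = |v₂ − v_a| = 6.069 km/s.
Total Δv = Δv₁ + Δv₂ = 15.54 km/s.

Δv = 15.5 km/s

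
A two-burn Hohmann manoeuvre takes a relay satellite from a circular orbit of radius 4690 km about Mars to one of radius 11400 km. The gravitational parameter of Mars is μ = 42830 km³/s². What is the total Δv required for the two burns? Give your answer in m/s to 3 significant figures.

The Hohmann ellipse has a_t = (r₁ + r₂)/2 = 8045 km.
Circular speed at r₁: v₁ = √(μ/r₁) = √(42830/4690) = 3.021952 km/s.
Transfer-orbit speed at r₁ (vis-viva): v_p = √[μ(2/r₁ − 1/a_t)] = 3.597303 km/s.
First burn Δv₁ = |v_p − v₁| = 0.5754 km/s.
Circular speed at r₂: v₂ = √(μ/r₂) = 1.9383 km/s.
Transfer-orbit speed at r₂: v_a = √[μ(2/r₂ − 1/a_t)] = 1.4799 km/s.
Second burn Δv₂ = |v₂ − v_a| = 0.4584 km/s.
Δv = Δv₁ + Δv₂ = 0.5754 + 0.4584 = 1.034 km/s.

Δv = 1030 m/s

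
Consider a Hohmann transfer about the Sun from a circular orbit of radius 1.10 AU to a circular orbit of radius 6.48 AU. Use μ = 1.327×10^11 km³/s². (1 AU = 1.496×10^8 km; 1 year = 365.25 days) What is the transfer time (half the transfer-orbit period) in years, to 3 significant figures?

In km: r₁ = 1.10 × 1.496×10^8 = 1.6456×10^8 km; r₂ = 6.48 × 1.496×10^8 = 9.69408×10^8 km.
Semi-major axis of the transfer orbit: a_t = (1.6456×10^8 + 9.69408×10^8)/2 = 5.66984×10^8 km.
Transfer time t = π√(a_t³/μ) = π√((5.66984×10^8)³ / 1.327×10^11) = 1.164×10^8 s.
Converting: 1.164×10^8 s ÷ 3.15576×10^7 s/year (365.25 × 86400) = 3.69 years.

t = 3.69 years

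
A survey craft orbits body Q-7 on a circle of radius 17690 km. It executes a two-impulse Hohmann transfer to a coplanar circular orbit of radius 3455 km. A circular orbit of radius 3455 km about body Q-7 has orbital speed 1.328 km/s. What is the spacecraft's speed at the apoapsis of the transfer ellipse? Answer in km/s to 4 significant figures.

v = 0.3355 km/s

From the circular-orbit relation v² = μ/r at r = 3455 km: μ = v²r = (1.328)² × 3455 = 6093.18 km³/s².
Transfer-ellipse semi-major axis a_t = (r₁ + r₂)/2 = (17690 + 3455)/2 = 10572.5 km.
At apoapsis, r = 17690 km.
Vis-viva: v = √[μ(2/r − 1/a_t)] = √[6093.18 × (2/17690 − 1/10572.5)] = 0.3355 km/s.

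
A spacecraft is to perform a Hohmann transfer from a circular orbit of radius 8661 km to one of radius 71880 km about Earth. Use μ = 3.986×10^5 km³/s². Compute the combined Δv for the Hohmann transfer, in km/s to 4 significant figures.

Δv = 3.542 km/s

The Hohmann ellipse has a_t = (r₁ + r₂)/2 = 40270.5 km.
At r₁ the circular-orbit speed is v₁ = √(μ/r₁) = 6.7840 km/s.
On the transfer ellipse at r₁, v² = μ(2/r − 1/a) gives v_p = √[μ(2/r₁ − 1/a_t)] = 9.0635 km/s.
First burn Δv₁ = |v_p − v₁| = 2.2795 km/s.
Circular speed at r₂: v₂ = √(μ/r₂) = 2.3549 km/s.
Transfer-orbit speed at r₂: v_a = √[μ(2/r₂ − 1/a_t)] = 1.0921 km/s.
Second burn Δv₂ = |v₂ − v_a| = 1.2628 km/s.
Total Δv = Δv₁ + Δv₂ = 3.542 km/s.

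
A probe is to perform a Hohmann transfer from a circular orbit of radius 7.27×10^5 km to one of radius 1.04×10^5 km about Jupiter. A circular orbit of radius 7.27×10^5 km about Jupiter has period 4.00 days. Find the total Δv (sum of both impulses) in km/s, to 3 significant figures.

From Kepler's third law T² = 4π²r³/μ at r = 7.27×10^5 km, T = 4.00 days = 4.00 × 86400 s = 3.456×10^5 s: μ = 4π²r³/T² = 1.27003×10^8 km³/s².
Semi-major axis of the transfer orbit: a_t = (7.270×10^5 + 1.040×10^5)/2 = 4.155×10^5 km.
Circular speed at r₁: v₁ = √(μ/r₁) = √(1.27003×10^8/7.270×10^5) = 13.2172 km/s.
On the transfer ellipse at r₁, vis-viva gives v_a = √[μ(2/r₁ − 1/a_t)] = 6.61259 km/s.
First burn Δv₁ = |v_a − v₁| = 6.6046 km/s.
At r₂, v₂ = √(μ/r₂) = 34.9455 km/s.
Transfer-orbit speed at r₂: v_p = √[μ(2/r₂ − 1/a_t)] = 46.2246 km/s.
Second burn Δv₂ = |v₂ − v_p| = 11.279 km/s.
Δv = Δv₁ + Δv₂ = 6.6046 + 11.279 = 17.88 km/s.

Δv = 17.9 km/s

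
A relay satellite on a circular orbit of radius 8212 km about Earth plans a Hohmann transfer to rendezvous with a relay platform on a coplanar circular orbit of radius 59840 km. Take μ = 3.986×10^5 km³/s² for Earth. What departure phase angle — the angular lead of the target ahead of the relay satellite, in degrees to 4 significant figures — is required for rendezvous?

Semi-major axis of the transfer orbit: a_t = (8212 + 59840)/2 = 34026 km.
The half-period of the transfer ellipse is t = π√(a_t³/μ) = 31230 s.
Target angular speed ω₂ = √(μ/r₂³) = 4.313×10^-5 rad/s.
Angle swept by the target during transfer: ω₂·t = 1.347 rad = 77.18°.
The relay satellite traverses 180° on the transfer ellipse, so the target must lead by 180° − 77.18° = 102.8°.

φ = 102.8°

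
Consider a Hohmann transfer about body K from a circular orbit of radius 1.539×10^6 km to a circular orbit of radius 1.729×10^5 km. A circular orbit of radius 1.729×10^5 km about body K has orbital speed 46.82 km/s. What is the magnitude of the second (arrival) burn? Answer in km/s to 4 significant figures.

Δv₂ = 15.96 km/s

From the circular-orbit relation v² = μ/r at r = 1.729×10^5 km: μ = v²r = (46.82)² × 1.729×10^5 = 3.79016×10^8 km³/s².
The Hohmann ellipse has a_t = (r₁ + r₂)/2 = 8.5595×10^5 km.
On the circular orbit at r = 1.729×10^5 km, v_c = √(μ/r) = 46.82 km/s.
Vis-viva on the transfer ellipse at r = 1.729×10^5 km gives v_t = √[μ(2/r − 1/a_t)] = 62.78 km/s.
Δv₂ = |v_t − v_c| = |62.78 − 46.82| = 15.96 km/s.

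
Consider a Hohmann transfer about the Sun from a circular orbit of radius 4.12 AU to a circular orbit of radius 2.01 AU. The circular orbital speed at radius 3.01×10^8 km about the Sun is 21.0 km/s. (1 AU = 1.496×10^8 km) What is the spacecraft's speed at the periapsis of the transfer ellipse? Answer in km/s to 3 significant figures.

From the circular-orbit relation v² = μ/r at r = 3.01×10^8 km: μ = v²r = (21.0)² × 3.01×10^8 = 1.32741×10^11 km³/s².
In km: r₁ = 4.12 × 1.496×10^8 = 6.16352×10^8 km; r₂ = 2.01 × 1.496×10^8 = 3.00696×10^8 km.
The Hohmann ellipse has a_t = (r₁ + r₂)/2 = 4.58524×10^8 km.
The periapsis of the transfer ellipse is at r = 3.00696×10^8 km.
From the vis-viva equation, v = √[μ(2/r − 1/a_t)] = 24.36 km/s.

v = 24.4 km/s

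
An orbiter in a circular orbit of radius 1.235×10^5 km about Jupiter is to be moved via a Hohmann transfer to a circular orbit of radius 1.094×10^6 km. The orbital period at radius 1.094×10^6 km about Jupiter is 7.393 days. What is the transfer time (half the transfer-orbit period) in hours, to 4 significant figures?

t = 36.82 hours

From Kepler's third law T² = 4π²r³/μ at r = 1.094×10^6 km, T = 7.393 days = 7.393 × 86400 s = 6.387552×10^5 s: μ = 4π²r³/T² = 1.26690×10^8 km³/s².
The Hohmann ellipse has a_t = (r₁ + r₂)/2 = 6.0875×10^5 km.
By Kepler's third law the transfer-orbit period is T = 2π√(a_t³/μ), so t = T/2 = 1.32567×10^5 s.
Converting: 1.32567×10^5 s ÷ 3600 s/hour = 36.82 hours.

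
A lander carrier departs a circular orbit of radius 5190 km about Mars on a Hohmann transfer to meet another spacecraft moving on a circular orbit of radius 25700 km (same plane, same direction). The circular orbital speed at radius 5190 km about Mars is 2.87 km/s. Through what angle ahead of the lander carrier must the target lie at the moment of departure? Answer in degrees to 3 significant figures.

From the circular-orbit relation v² = μ/r at r = 5190 km: μ = v²r = (2.87)² × 5190 = 42749.5 km³/s².
Semi-major axis of the transfer orbit: a_t = (5190 + 25700)/2 = 15445 km.
Transfer time t = π√(a_t³/μ) = 29165 s.
Target angular speed ω₂ = √(μ/r₂³) = 5.0184×10^-5 rad/s.
Angle swept by the target during transfer: ω₂·t = 1.4636 rad = 83.86°.
Arrival is 180° from departure on the ellipse, so φ = 180° − 83.86° = 96.1°.

φ = 96.1°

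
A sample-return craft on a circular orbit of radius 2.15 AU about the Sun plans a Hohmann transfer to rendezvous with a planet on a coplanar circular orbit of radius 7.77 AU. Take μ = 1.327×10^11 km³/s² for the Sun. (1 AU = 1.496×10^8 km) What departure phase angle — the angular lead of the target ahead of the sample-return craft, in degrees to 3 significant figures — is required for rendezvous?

φ = 88.2°

In km: r₁ = 2.15 × 1.496×10^8 = 3.2164×10^8 km; r₂ = 7.77 × 1.496×10^8 = 1.162392×10^9 km.
Semi-major axis of the transfer orbit: a_t = (3.2164×10^8 + 1.162392×10^9)/2 = 7.42016×10^8 km.
Transfer time t = π√(a_t³/μ) = 1.74315×10^8 s.
Target angular speed ω₂ = √(μ/r₂³) = 9.19193×10^-9 rad/s.
Angle swept by the target during transfer: ω₂·t = 1.60229 rad = 91.80°.
Arrival is 180° from departure on the ellipse, so φ = 180° − 91.80° = 88.2°.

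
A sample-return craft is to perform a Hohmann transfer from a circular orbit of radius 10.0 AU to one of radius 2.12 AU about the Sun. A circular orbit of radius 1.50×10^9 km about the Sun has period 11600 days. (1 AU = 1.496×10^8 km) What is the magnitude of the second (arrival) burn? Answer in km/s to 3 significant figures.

Δv₂ = 5.82 km/s

From Kepler's third law T² = 4π²r³/μ at r = 1.50×10^9 km, T = 11600 days = 11600 × 86400 s = 1.00224×10^9 s: μ = 4π²r³/T² = 1.32645×10^11 km³/s².
In km: r₁ = 10.0 × 1.496×10^8 = 1.496×10^9 km; r₂ = 2.12 × 1.496×10^8 = 3.17152×10^8 km.
Semi-major axis of the transfer orbit: a_t = (1.496×10^9 + 3.17152×10^8)/2 = 9.06576×10^8 km.
Circular speed at r = 3.17152×10^8 km: v_c = √(μ/r) = 20.45 km/s.
Vis-viva on the transfer ellipse at r = 3.17152×10^8 km gives v_t = √[μ(2/r − 1/a_t)] = 26.27 km/s.
Δv₂ = |v_t − v_c| = |26.27 − 20.45| = 5.820 km/s.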